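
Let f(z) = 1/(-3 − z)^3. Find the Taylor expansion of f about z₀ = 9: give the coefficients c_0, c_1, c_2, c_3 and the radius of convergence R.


Let w = z − z₀, so z = z₀ + w.
Then -3 − z = -3 − (z₀ + w) = (-3 − z₀) − w = -12 − w.
f(z) = 1/(-12 − w)^3 = (1/(-12)^3) · (1 − w/(-12))^{−3}.
By the binomial series (1−u)^{−3} = Σ_{n≥0} C(n+2, 2) u^n for |u|<1, with u = w/(-12):
  c_n = C(n+2, 2) / (-12)^(n+3).
  c_0 = 1/(-12)^3 = -1/1728.
  c_1 = 3/(-12)^4 = 1/6912.
  c_2 = 6/(-12)^5 = -1/41472.
  c_3 = 10/(-12)^6 = 5/1492992.
The series is valid for |w/d| < 1, i.e. |z − z₀| < |d|.
Radius of convergence: R = |-3 − z₀| = |-12| = 12 (distance from z₀ to the singularity z = -3).

c_0 = -1/1728, c_1 = 1/6912, c_2 = -1/41472, c_3 = 5/1492992; R = 12.


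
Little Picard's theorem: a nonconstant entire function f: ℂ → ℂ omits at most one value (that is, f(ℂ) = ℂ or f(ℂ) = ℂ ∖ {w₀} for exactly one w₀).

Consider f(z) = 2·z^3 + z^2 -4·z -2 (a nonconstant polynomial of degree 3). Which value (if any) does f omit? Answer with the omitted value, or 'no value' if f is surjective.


Little Picard bounds the complement of f(ℂ) to at most one point.
For every w ∈ ℂ, the equation p(z) − w = 0 is a nonconstant polynomial in z and hence has at least one root by the fundamental theorem of algebra. So p is surjective onto ℂ, omitting no value.

Omitted value: no value.


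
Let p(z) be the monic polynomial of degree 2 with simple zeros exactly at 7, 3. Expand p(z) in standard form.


The polynomial is p(z) = ∏_{α ∈ S} (z − α), where S = {7, 3}.
Expanding the product yields: p(z) = z^2 -10·z + 21.
The resulting polynomial has degree 2 and real coefficients as required.

p(z) = z^2 -10·z + 21.


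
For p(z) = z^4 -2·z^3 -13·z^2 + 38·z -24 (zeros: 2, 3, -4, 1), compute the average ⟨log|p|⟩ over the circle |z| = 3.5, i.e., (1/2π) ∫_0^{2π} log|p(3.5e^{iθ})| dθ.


Zeros: -4, 1, 2, 3; r = 3.5.
Inside |z| < r: 1, 2, 3. Outside (|z| ≥ r): -4.
p(0) = -24, so log|p(0)| = log(24) = 3.1781.
Apply Jensen: I(r) = log|p(0)| + Σ_k log(r/|z_k|), summed over zeros inside |z| < r.
  log(r/|z_k|) for z_k = 2: log(3.5/2) = 0.5596
  log(r/|z_k|) for z_k = 3: log(3.5/3) = 0.1542
  log(r/|z_k|) for z_k = 1: log(3.5/1) = 1.2528
  Outside zeros (-4) contribute nothing to the Jensen sum.
Sum over inside zeros: 1.9665.
I(r) = log|p(0)| + (inside sum) = 3.1781 + 1.9665 = 5.1446.
Note: since some zeros are outside |z| ≤ r, the simplified n·log(r) form does NOT apply — only the inside zeros contribute.

I(r) ≈ 5.1446.


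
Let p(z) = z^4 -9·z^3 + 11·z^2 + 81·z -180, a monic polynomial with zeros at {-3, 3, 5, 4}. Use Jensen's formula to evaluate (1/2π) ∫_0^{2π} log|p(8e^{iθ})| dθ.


Zeros: -3, 3, 4, 5; r = 8.
Inside |z| < r: -3, 3, 4, 5. Outside (|z| ≥ r): ∅.
p(0) = -180, so log|p(0)| = log(180) = 5.1930.
Apply Jensen: I(r) = log|p(0)| + Σ_k log(r/|z_k|), summed over zeros inside |z| < r.
  log(r/|z_k|) for z_k = -3: log(8/3) = 0.9808
  log(r/|z_k|) for z_k = 3: log(8/3) = 0.9808
  log(r/|z_k|) for z_k = 5: log(8/5) = 0.4700
  log(r/|z_k|) for z_k = 4: log(8/4) = 0.6931
Sum over inside zeros: 3.1248.
I(r) = log|p(0)| + (inside sum) = 5.1930 + 3.1248 = 8.3178.
Closed form (all zeros inside, monic): I(r) = n·log(r) = 4·log(8) = 8.3178. ✓

I(r) ≈ 8.3178.


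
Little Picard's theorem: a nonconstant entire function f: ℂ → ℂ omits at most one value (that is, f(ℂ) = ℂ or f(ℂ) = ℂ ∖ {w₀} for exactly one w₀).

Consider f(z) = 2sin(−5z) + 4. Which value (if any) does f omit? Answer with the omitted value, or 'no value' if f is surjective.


Little Picard bounds the complement of f(ℂ) to at most one point.
sin is entire and surjective onto ℂ: for every w ∈ ℂ, sin(ζ) = w has a solution ζ ∈ ℂ (e.g., via the complex inverse arcsin). With ζ = −5z this gives z = ζ/(-5). Then 2·sin(−5z) takes every value in 2·ℂ = ℂ, and adding 4 is a bijection of ℂ. So f is surjective and omits no value. (Note: only on the real line is sin bounded by [−1, 1].)

Omitted value: no value.


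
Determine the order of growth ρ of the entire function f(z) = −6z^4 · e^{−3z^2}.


M(r) = max_{|z|=r} |-6|·|z|^4·|e^{−3z^2}| = 6·r^4 · e^{3r^2} (the factors attain their maxima compatibly on |z|=r). Then log M(r) = log 6 + 4·log r + 3r^2, dominated by the last term, so log log M(r) ~ 2·log r. The polynomial factor -6z^4 contributes only a log r term and does not affect the order. ρ = 2.
Therefore ρ = 2.

Order ρ = 2.


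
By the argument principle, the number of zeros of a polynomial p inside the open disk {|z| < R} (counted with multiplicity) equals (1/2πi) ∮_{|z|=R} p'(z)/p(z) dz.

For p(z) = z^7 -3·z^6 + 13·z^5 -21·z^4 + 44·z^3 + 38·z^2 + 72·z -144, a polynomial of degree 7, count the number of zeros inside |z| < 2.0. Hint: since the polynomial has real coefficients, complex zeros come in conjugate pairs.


The zeros of p are: (0 + 3i), (0 - 3i), 1, (2 + 2i), (2 - 2i), (-1 + 1i), (-1 - 1i).
Their magnitudes are: 3, 3, 1, 2.828, 2.828, 1.414, 1.414.
Zeros with |z| < R = 2.0: 1, (-1 + 1i), (-1 - 1i).
Count = 3.
By the argument principle, (1/2πi) ∮_{|z|=R} p'(z)/p(z) dz equals exactly this count.

Number of zeros inside |z| < 2.0: 3.


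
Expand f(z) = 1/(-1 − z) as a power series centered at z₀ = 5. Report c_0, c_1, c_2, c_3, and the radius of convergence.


Let w = z − z₀, so z = z₀ + w.
Then -1 − z = -1 − (z₀ + w) = (-1 − z₀) − w = -6 − w.
f(z) = 1/(-6 − w) = (1/(-6)) · 1/(1 − w/(-6)) = Σ_{n≥0} w^n / (-6)^(n+1).
So c_n = 1/(-6)^(n+1):
  c_0 = 1/(-6)^1 = -1/6.
  c_1 = 1/(-6)^2 = 1/36.
  c_2 = 1/(-6)^3 = -1/216.
  c_3 = 1/(-6)^4 = 1/1296.
The series is valid for |w/d| < 1, i.e. |z − z₀| < |d|.
Radius of convergence: R = |-1 − z₀| = |-6| = 6 (distance from z₀ to the singularity z = -1).

c_0 = -1/6, c_1 = 1/36, c_2 = -1/216, c_3 = 1/1296; R = 6.


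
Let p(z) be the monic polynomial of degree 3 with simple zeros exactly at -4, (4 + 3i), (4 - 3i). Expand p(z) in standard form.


The polynomial is p(z) = ∏_{α ∈ S} (z − α), where S = {-4, (4 + 3i), (4 - 3i)}.
Expanding the product yields: p(z) = z^3 -4·z^2 -7·z + 100.
Note conjugate pairs combine to real quadratics: (z − (4+3i))(z − (4−3i)) = z² − 8z + 25.
The resulting polynomial has degree 3 and real coefficients as required.

p(z) = z^3 -4·z^2 -7·z + 100.


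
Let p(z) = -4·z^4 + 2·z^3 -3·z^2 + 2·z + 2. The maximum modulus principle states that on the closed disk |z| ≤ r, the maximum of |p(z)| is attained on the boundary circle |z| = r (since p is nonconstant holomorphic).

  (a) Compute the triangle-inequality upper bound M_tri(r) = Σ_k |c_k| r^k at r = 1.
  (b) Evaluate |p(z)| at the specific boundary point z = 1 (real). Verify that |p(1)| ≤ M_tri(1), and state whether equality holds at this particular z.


Coefficients: c_0 = 2, c_1 = 2, c_2 = -3, c_3 = 2, c_4 = -4. Radius r = 1.
Part (a). Triangle bound: M_tri(r) = Σ_k |c_k| r^k
  = |2|·1^0 + |2|·1^1 + |-3|·1^2 + |2|·1^3 + |-4|·1^4
  = 2 + 2 + 3 + 2 + 4 = 13.
This bounds M(r) := max_{|z|=r} |p(z)| from above; equality holds iff all terms c_k z^k can be made to align in phase at a single z on |z|=r.
Part (b). At z = 1 (real, on the circle |z| = r):
  p(1) = (2)·1^0 + (2)·1^1 + (-3)·1^2 + (2)·1^3 + (-4)·1^4 = -1.
  |p(1)| = 1.
Check: |p(1)| = 1 ≤ 13 = M_tri(1). ✓ Equality does not hold at z = 1 (the coefficients have mixed signs, so the terms do not all align in phase there).

M_tri(1) = 13; |p(1)| = 1; equality at z=1: no.


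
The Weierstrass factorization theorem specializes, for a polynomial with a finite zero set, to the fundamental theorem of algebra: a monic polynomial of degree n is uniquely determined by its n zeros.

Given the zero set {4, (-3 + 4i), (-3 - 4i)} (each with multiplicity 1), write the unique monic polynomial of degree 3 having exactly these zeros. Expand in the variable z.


The polynomial is p(z) = ∏_{α ∈ S} (z − α), where S = {4, (-3 + 4i), (-3 - 4i)}.
Expanding the product yields: p(z) = z^3 + 2·z^2 + z -100.
Note conjugate pairs combine to real quadratics: (z − (-3+4i))(z − (-3−4i)) = z² + 6z + 25.
The resulting polynomial has degree 3 and real coefficients as required.

p(z) = z^3 + 2·z^2 + z -100.


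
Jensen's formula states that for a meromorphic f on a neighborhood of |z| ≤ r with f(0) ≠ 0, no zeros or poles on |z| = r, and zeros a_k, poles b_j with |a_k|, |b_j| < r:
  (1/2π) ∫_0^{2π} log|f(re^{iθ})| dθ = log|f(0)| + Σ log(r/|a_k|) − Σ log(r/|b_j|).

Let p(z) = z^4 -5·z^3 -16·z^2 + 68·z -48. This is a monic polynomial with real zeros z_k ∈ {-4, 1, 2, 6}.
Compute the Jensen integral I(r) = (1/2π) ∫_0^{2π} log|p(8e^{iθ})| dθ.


Zeros: -4, 1, 2, 6; r = 8.
Inside |z| < r: -4, 1, 2, 6. Outside (|z| ≥ r): ∅.
p(0) = -48, so log|p(0)| = log(48) = 3.8712.
Apply Jensen: I(r) = log|p(0)| + Σ_k log(r/|z_k|), summed over zeros inside |z| < r.
  log(r/|z_k|) for z_k = -4: log(8/4) = 0.6931
  log(r/|z_k|) for z_k = 1: log(8/1) = 2.0794
  log(r/|z_k|) for z_k = 2: log(8/2) = 1.3863
  log(r/|z_k|) for z_k = 6: log(8/6) = 0.2877
Sum over inside zeros: 4.4466.
I(r) = log|p(0)| + (inside sum) = 3.8712 + 4.4466 = 8.3178.
Closed form (all zeros inside, monic): I(r) = n·log(r) = 4·log(8) = 8.3178. ✓

I(r) ≈ 8.3178.


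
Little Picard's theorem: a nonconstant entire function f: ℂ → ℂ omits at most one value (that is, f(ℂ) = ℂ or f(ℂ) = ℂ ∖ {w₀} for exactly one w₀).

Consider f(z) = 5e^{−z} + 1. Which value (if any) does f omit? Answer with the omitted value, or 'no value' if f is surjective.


Little Picard bounds the complement of f(ℂ) to at most one point.
e^{−z} is never zero on ℂ, so 5·e^{−z} takes every value in ℂ ∖ {0}. Adding 1 shifts the range to ℂ ∖ {1}. Thus f omits exactly the value 1.

Omitted value: 1.


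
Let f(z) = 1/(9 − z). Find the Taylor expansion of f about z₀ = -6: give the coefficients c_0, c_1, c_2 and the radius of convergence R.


Let w = z − z₀, so z = z₀ + w.
Then 9 − z = 9 − (z₀ + w) = (9 − z₀) − w = 15 − w.
f(z) = 1/(15 − w) = (1/(15)) · 1/(1 − w/(15)) = Σ_{n≥0} w^n / (15)^(n+1).
So c_n = 1/(15)^(n+1):
  c_0 = 1/(15)^1 = 1/15.
  c_1 = 1/(15)^2 = 1/225.
  c_2 = 1/(15)^3 = 1/3375.
The series is valid for |w/d| < 1, i.e. |z − z₀| < |d|.
Radius of convergence: R = |9 − z₀| = |15| = 15 (distance from z₀ to the singularity z = 9).

c_0 = 1/15, c_1 = 1/225, c_2 = 1/3375; R = 15.


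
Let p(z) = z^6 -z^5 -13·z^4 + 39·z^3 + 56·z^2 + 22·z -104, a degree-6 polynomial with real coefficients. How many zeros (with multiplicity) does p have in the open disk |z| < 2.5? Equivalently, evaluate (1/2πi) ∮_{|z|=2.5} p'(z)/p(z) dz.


The zeros of p are: -4, (3 + 2i), (3 - 2i), (-1 + 1i), (-1 - 1i), 1.
Their magnitudes are: 4, 3.606, 3.606, 1.414, 1.414, 1.
Zeros with |z| < R = 2.5: (-1 + 1i), (-1 - 1i), 1.
Count = 3.
By the argument principle, (1/2πi) ∮_{|z|=R} p'(z)/p(z) dz equals exactly this count.

Number of zeros inside |z| < 2.5: 3.


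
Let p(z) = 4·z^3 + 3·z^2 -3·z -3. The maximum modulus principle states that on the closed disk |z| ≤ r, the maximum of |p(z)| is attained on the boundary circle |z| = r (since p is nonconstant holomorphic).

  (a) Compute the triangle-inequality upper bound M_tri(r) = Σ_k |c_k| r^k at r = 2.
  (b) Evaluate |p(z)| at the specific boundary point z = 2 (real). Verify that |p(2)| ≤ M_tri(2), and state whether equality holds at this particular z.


Coefficients: c_0 = -3, c_1 = -3, c_2 = 3, c_3 = 4. Radius r = 2.
Part (a). Triangle bound: M_tri(r) = Σ_k |c_k| r^k
  = |-3|·2^0 + |-3|·2^1 + |3|·2^2 + |4|·2^3
  = 3 + 6 + 12 + 32 = 53.
This bounds M(r) := max_{|z|=r} |p(z)| from above; equality holds iff all terms c_k z^k can be made to align in phase at a single z on |z|=r.
Part (b). At z = 2 (real, on the circle |z| = r):
  p(2) = (-3)·2^0 + (-3)·2^1 + (3)·2^2 + (4)·2^3 = 35.
  |p(2)| = 35.
Check: |p(2)| = 35 ≤ 53 = M_tri(2). ✓ Equality does not hold at z = 2 (the coefficients have mixed signs, so the terms do not all align in phase there).

M_tri(2) = 53; |p(2)| = 35; equality at z=2: no.


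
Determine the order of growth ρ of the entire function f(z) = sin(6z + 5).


sin(w) is a linear combination of e^{iw} and e^{−iw} (or e^w, e^{−w} in the hyperbolic case), so |sin(w)| ≤ e^{|w|}. With w = 6z + 5, |w| ≤ 6|z| + 5 = 6r + 5 on |z| = r, giving M(r) ≤ e^{6r + 5}, so ρ ≤ 1. On a suitable ray (z = it for sin/cos; z = t for sinh/cosh, t real → ∞), |sin(6z + 5)| grows like e^{6|t|}/2, so ρ ≥ 1. Hence ρ = 1.
Therefore ρ = 1.

Order ρ = 1.


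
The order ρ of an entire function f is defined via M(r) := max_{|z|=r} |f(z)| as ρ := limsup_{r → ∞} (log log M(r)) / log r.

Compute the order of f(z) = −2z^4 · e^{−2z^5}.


M(r) = max_{|z|=r} |-2|·|z|^4·|e^{−2z^5}| = 2·r^4 · e^{2r^5} (the factors attain their maxima compatibly on |z|=r). Then log M(r) = log 2 + 4·log r + 2r^5, dominated by the last term, so log log M(r) ~ 5·log r. The polynomial factor -2z^4 contributes only a log r term and does not affect the order. ρ = 5.
Therefore ρ = 5.

Order ρ = 5.


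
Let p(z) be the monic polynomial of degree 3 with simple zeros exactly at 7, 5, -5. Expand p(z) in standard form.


The polynomial is p(z) = ∏_{α ∈ S} (z − α), where S = {7, 5, -5}.
Expanding the product yields: p(z) = z^3 -7·z^2 -25·z + 175.
The resulting polynomial has degree 3 and real coefficients as required.

p(z) = z^3 -7·z^2 -25·z + 175.


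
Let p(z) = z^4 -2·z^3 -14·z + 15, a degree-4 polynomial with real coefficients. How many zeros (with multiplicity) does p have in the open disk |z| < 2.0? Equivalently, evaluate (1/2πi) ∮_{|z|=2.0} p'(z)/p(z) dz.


The zeros of p are: 3, (-1 + 2i), (-1 - 2i), 1.
Their magnitudes are: 3, 2.236, 2.236, 1.
Zeros with |z| < R = 2.0: 1.
Count = 1.
By the argument principle, (1/2πi) ∮_{|z|=R} p'(z)/p(z) dz equals exactly this count.

Number of zeros inside |z| < 2.0: 1.


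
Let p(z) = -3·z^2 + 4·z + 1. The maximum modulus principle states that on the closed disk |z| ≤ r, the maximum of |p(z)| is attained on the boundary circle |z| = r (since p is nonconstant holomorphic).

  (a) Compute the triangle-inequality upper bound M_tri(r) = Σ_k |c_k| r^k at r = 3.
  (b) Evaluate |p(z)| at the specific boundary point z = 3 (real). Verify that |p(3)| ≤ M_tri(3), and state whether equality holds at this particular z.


Coefficients: c_0 = 1, c_1 = 4, c_2 = -3. Radius r = 3.
Part (a). Triangle bound: M_tri(r) = Σ_k |c_k| r^k
  = |1|·3^0 + |4|·3^1 + |-3|·3^2
  = 1 + 12 + 27 = 40.
This bounds M(r) := max_{|z|=r} |p(z)| from above; equality holds iff all terms c_k z^k can be made to align in phase at a single z on |z|=r.
Part (b). At z = 3 (real, on the circle |z| = r):
  p(3) = (1)·3^0 + (4)·3^1 + (-3)·3^2 = -14.
  |p(3)| = 14.
Check: |p(3)| = 14 ≤ 40 = M_tri(3). ✓ Equality does not hold at z = 3 (the coefficients have mixed signs, so the terms do not all align in phase there).

M_tri(3) = 40; |p(3)| = 14; equality at z=3: no.


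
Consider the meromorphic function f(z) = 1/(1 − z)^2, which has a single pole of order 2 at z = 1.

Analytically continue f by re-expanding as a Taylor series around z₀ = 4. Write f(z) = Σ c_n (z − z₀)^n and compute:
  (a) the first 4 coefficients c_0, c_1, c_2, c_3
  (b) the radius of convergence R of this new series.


Let w = z − z₀, so z = z₀ + w.
Then 1 − z = 1 − (z₀ + w) = (1 − z₀) − w = -3 − w.
f(z) = 1/(-3 − w)^2 = (1/(-3)^2) · (1 − w/(-3))^{−2}.
By the binomial series (1−u)^{−2} = Σ_{n≥0} C(n+1, 1) u^n for |u|<1, with u = w/(-3):
  c_n = C(n+1, 1) / (-3)^(n+2).
  c_0 = 1/(-3)^2 = 1/9.
  c_1 = 2/(-3)^3 = -2/27.
  c_2 = 3/(-3)^4 = 1/27.
  c_3 = 4/(-3)^5 = -4/243.
The series is valid for |w/d| < 1, i.e. |z − z₀| < |d|.
Radius of convergence: R = |1 − z₀| = |-3| = 3 (distance from z₀ to the singularity z = 1).

c_0 = 1/9, c_1 = -2/27, c_2 = 1/27, c_3 = -4/243; R = 3.


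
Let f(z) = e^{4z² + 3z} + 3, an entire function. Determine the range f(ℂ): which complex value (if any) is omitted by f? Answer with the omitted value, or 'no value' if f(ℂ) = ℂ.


Little Picard bounds the complement of f(ℂ) to at most one point.
The exponent g(z) = 4z² + 3z is a nonconstant polynomial, hence surjective onto ℂ. So e^{g(z)} takes every value in {e^w : w ∈ ℂ} = ℂ ∖ {0}. Adding 3 shifts the range to ℂ ∖ {3}. f omits exactly 3.

Omitted value: 3.


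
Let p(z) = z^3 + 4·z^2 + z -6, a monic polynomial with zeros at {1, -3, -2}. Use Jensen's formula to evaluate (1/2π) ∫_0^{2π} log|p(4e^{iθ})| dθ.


Zeros: -3, -2, 1; r = 4.
Inside |z| < r: -3, -2, 1. Outside (|z| ≥ r): ∅.
p(0) = -6, so log|p(0)| = log(6) = 1.7918.
Apply Jensen: I(r) = log|p(0)| + Σ_k log(r/|z_k|), summed over zeros inside |z| < r.
  log(r/|z_k|) for z_k = 1: log(4/1) = 1.3863
  log(r/|z_k|) for z_k = -3: log(4/3) = 0.2877
  log(r/|z_k|) for z_k = -2: log(4/2) = 0.6931
Sum over inside zeros: 2.3671.
I(r) = log|p(0)| + (inside sum) = 1.7918 + 2.3671 = 4.1589.
Closed form (all zeros inside, monic): I(r) = n·log(r) = 3·log(4) = 4.1589. ✓

I(r) ≈ 4.1589.


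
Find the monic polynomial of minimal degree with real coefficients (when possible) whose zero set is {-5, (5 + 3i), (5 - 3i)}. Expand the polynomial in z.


The polynomial is p(z) = ∏_{α ∈ S} (z − α), where S = {-5, (5 + 3i), (5 - 3i)}.
Expanding the product yields: p(z) = z^3 -5·z^2 -16·z + 170.
Note conjugate pairs combine to real quadratics: (z − (5+3i))(z − (5−3i)) = z² − 10z + 34.
The resulting polynomial has degree 3 and real coefficients as required.

p(z) = z^3 -5·z^2 -16·z + 170.


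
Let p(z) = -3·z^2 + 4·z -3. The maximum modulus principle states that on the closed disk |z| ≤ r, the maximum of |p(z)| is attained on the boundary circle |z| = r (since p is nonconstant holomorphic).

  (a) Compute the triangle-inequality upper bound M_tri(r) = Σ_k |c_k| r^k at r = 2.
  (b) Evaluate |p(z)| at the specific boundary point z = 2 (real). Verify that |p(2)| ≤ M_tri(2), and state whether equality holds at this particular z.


Coefficients: c_0 = -3, c_1 = 4, c_2 = -3. Radius r = 2.
Part (a). Triangle bound: M_tri(r) = Σ_k |c_k| r^k
  = |-3|·2^0 + |4|·2^1 + |-3|·2^2
  = 3 + 8 + 12 = 23.
This bounds M(r) := max_{|z|=r} |p(z)| from above; equality holds iff all terms c_k z^k can be made to align in phase at a single z on |z|=r.
Part (b). At z = 2 (real, on the circle |z| = r):
  p(2) = (-3)·2^0 + (4)·2^1 + (-3)·2^2 = -7.
  |p(2)| = 7.
Check: |p(2)| = 7 ≤ 23 = M_tri(2). ✓ Equality does not hold at z = 2 (the coefficients have mixed signs, so the terms do not all align in phase there).

M_tri(2) = 23; |p(2)| = 7; equality at z=2: no.


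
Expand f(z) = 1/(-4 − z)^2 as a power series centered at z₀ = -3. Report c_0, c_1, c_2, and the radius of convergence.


Let w = z − z₀, so z = z₀ + w.
Then -4 − z = -4 − (z₀ + w) = (-4 − z₀) − w = -1 − w.
f(z) = 1/(-1 − w)^2 = (1/(-1)^2) · (1 − w/(-1))^{−2}.
By the binomial series (1−u)^{−2} = Σ_{n≥0} C(n+1, 1) u^n for |u|<1, with u = w/(-1):
  c_n = C(n+1, 1) / (-1)^(n+2).
  c_0 = 1/(-1)^2 = 1.
  c_1 = 2/(-1)^3 = -2.
  c_2 = 3/(-1)^4 = 3.
The series is valid for |w/d| < 1, i.e. |z − z₀| < |d|.
Radius of convergence: R = |-4 − z₀| = |-1| = 1 (distance from z₀ to the singularity z = -4).

c_0 = 1, c_1 = -2, c_2 = 3; R = 1.


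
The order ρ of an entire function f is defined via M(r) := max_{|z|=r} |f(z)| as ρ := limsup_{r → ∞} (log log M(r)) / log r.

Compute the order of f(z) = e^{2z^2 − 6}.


|e^{2z^2 − 6}| = e^{Re(2·z^2) + -6} ≤ e^{2|z|^2 + -6} = e^{2r^2 + -6} on |z| = r, so ρ ≤ 2. Choosing z on |z|=r so that 2·z^2 is real positive (always possible by picking arg z appropriately) gives |f(z)| = e^{2r^2 + -6}, matching the bound. The additive constant -6 does not affect log log M(r) ~ 2·log r. Hence ρ = 2.
Therefore ρ = 2.

Order ρ = 2.


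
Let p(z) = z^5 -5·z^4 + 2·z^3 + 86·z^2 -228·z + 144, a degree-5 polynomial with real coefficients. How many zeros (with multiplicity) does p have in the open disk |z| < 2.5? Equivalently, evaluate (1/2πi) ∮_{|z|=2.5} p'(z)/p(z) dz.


The zeros of p are: -4, 2, 1, (3 + 3i), (3 - 3i).
Their magnitudes are: 4, 2, 1, 4.243, 4.243.
Zeros with |z| < R = 2.5: 2, 1.
Count = 2.
By the argument principle, (1/2πi) ∮_{|z|=R} p'(z)/p(z) dz equals exactly this count.

Number of zeros inside |z| < 2.5: 2.


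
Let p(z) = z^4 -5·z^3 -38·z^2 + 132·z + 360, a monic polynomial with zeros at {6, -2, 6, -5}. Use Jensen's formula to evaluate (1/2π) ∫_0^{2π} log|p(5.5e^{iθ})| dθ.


Zeros: -5, -2, 6, 6; r = 5.5.
Inside |z| < r: -5, -2. Outside (|z| ≥ r): 6, 6.
p(0) = 360, so log|p(0)| = log(360) = 5.8861.
Apply Jensen: I(r) = log|p(0)| + Σ_k log(r/|z_k|), summed over zeros inside |z| < r.
  log(r/|z_k|) for z_k = -2: log(5.5/2) = 1.0116
  log(r/|z_k|) for z_k = -5: log(5.5/5) = 0.0953
  Outside zeros (6, 6) contribute nothing to the Jensen sum.
Sum over inside zeros: 1.1069.
I(r) = log|p(0)| + (inside sum) = 5.8861 + 1.1069 = 6.9930.
Note: since some zeros are outside |z| ≤ r, the simplified n·log(r) form does NOT apply — only the inside zeros contribute.

I(r) ≈ 6.9930.


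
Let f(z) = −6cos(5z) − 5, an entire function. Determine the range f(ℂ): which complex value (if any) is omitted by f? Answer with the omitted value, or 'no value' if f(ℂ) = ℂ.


Little Picard bounds the complement of f(ℂ) to at most one point.
cos is entire and surjective onto ℂ: for every w ∈ ℂ, cos(ζ) = w has a solution ζ ∈ ℂ (e.g., via the complex inverse arccos). With ζ = 5z this gives z = ζ/(5). Then -6·cos(5z) takes every value in -6·ℂ = ℂ, and adding -5 is a bijection of ℂ. So f is surjective and omits no value. (Note: only on the real line is cos bounded by [−1, 1].)

Omitted value: no value.


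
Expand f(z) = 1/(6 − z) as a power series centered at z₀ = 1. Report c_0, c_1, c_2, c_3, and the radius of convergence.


Let w = z − z₀, so z = z₀ + w.
Then 6 − z = 6 − (z₀ + w) = (6 − z₀) − w = 5 − w.
f(z) = 1/(5 − w) = (1/(5)) · 1/(1 − w/(5)) = Σ_{n≥0} w^n / (5)^(n+1).
So c_n = 1/(5)^(n+1):
  c_0 = 1/(5)^1 = 1/5.
  c_1 = 1/(5)^2 = 1/25.
  c_2 = 1/(5)^3 = 1/125.
  c_3 = 1/(5)^4 = 1/625.
The series is valid for |w/d| < 1, i.e. |z − z₀| < |d|.
Radius of convergence: R = |6 − z₀| = |5| = 5 (distance from z₀ to the singularity z = 6).

c_0 = 1/5, c_1 = 1/25, c_2 = 1/125, c_3 = 1/625; R = 5.


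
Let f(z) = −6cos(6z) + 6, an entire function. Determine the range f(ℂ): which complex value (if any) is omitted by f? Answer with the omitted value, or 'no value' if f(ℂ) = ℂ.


Little Picard bounds the complement of f(ℂ) to at most one point.
cos is entire and surjective onto ℂ: for every w ∈ ℂ, cos(ζ) = w has a solution ζ ∈ ℂ (e.g., via the complex inverse arccos). With ζ = 6z this gives z = ζ/(6). Then -6·cos(6z) takes every value in -6·ℂ = ℂ, and adding 6 is a bijection of ℂ. So f is surjective and omits no value. (Note: only on the real line is cos bounded by [−1, 1].)

Omitted value: no value.


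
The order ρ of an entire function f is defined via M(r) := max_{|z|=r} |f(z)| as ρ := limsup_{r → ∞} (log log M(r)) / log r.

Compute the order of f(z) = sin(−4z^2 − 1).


Write sin(w) = (e^{iw} ± e^{−iw})/(2 or 2i), so |sin(w)| ≤ e^{|w|}. With w = −4z^2 − 1, |w| ≤ 4r^2 + 1 on |z|=r, giving M(r) ≤ e^{4r^2 + 1} and ρ ≤ 2. For the lower bound, choose z on |z|=r with -4z^2 purely imaginary of modulus 4r^2; then |sin(−4z^2 − 1)| grows like e^{4r^2}/2, so ρ ≥ 2. Hence ρ = 2.
Therefore ρ = 2.

Order ρ = 2.


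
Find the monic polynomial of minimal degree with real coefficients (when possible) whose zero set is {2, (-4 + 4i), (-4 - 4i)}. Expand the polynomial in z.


The polynomial is p(z) = ∏_{α ∈ S} (z − α), where S = {2, (-4 + 4i), (-4 - 4i)}.
Expanding the product yields: p(z) = z^3 + 6·z^2 + 16·z -64.
Note conjugate pairs combine to real quadratics: (z − (-4+4i))(z − (-4−4i)) = z² + 8z + 32.
The resulting polynomial has degree 3 and real coefficients as required.

p(z) = z^3 + 6·z^2 + 16·z -64.


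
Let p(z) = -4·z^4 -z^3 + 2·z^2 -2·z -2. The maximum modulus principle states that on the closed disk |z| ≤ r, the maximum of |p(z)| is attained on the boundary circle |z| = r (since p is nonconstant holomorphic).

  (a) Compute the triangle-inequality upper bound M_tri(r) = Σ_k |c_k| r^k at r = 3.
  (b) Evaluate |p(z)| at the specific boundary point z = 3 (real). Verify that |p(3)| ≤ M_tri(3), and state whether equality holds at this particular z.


Coefficients: c_0 = -2, c_1 = -2, c_2 = 2, c_3 = -1, c_4 = -4. Radius r = 3.
Part (a). Triangle bound: M_tri(r) = Σ_k |c_k| r^k
  = |-2|·3^0 + |-2|·3^1 + |2|·3^2 + |-1|·3^3 + |-4|·3^4
  = 2 + 6 + 18 + 27 + 324 = 377.
This bounds M(r) := max_{|z|=r} |p(z)| from above; equality holds iff all terms c_k z^k can be made to align in phase at a single z on |z|=r.
Part (b). At z = 3 (real, on the circle |z| = r):
  p(3) = (-2)·3^0 + (-2)·3^1 + (2)·3^2 + (-1)·3^3 + (-4)·3^4 = -341.
  |p(3)| = 341.
Check: |p(3)| = 341 ≤ 377 = M_tri(3). ✓ Equality does not hold at z = 3 (the coefficients have mixed signs, so the terms do not all align in phase there).

M_tri(3) = 377; |p(3)| = 341; equality at z=3: no.


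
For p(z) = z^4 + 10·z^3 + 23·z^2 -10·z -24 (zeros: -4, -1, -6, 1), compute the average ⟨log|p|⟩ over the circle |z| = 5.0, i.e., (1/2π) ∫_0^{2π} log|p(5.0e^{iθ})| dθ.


Zeros: -6, -4, -1, 1; r = 5.0.
Inside |z| < r: -4, -1, 1. Outside (|z| ≥ r): -6.
p(0) = -24, so log|p(0)| = log(24) = 3.1781.
Apply Jensen: I(r) = log|p(0)| + Σ_k log(r/|z_k|), summed over zeros inside |z| < r.
  log(r/|z_k|) for z_k = -4: log(5.0/4) = 0.2231
  log(r/|z_k|) for z_k = -1: log(5.0/1) = 1.6094
  log(r/|z_k|) for z_k = 1: log(5.0/1) = 1.6094
  Outside zeros (-6) contribute nothing to the Jensen sum.
Sum over inside zeros: 3.4420.
I(r) = log|p(0)| + (inside sum) = 3.1781 + 3.4420 = 6.6201.
Note: since some zeros are outside |z| ≤ r, the simplified n·log(r) form does NOT apply — only the inside zeros contribute.

I(r) ≈ 6.6201.


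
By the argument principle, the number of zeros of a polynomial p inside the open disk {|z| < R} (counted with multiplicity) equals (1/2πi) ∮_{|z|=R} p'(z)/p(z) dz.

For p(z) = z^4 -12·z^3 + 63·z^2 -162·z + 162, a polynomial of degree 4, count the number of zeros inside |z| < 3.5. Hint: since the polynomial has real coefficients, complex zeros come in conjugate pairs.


The zeros of p are: 3, (3 + 3i), (3 - 3i), 3.
Their magnitudes are: 3, 4.243, 4.243, 3.
Zeros with |z| < R = 3.5: 3, 3.
Count = 2.
By the argument principle, (1/2πi) ∮_{|z|=R} p'(z)/p(z) dz equals exactly this count.

Number of zeros inside |z| < 3.5: 2.


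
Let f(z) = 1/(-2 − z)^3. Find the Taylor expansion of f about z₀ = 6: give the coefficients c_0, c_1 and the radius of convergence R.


Let w = z − z₀, so z = z₀ + w.
Then -2 − z = -2 − (z₀ + w) = (-2 − z₀) − w = -8 − w.
f(z) = 1/(-8 − w)^3 = (1/(-8)^3) · (1 − w/(-8))^{−3}.
By the binomial series (1−u)^{−3} = Σ_{n≥0} C(n+2, 2) u^n for |u|<1, with u = w/(-8):
  c_n = C(n+2, 2) / (-8)^(n+3).
  c_0 = 1/(-8)^3 = -1/512.
  c_1 = 3/(-8)^4 = 3/4096.
The series is valid for |w/d| < 1, i.e. |z − z₀| < |d|.
Radius of convergence: R = |-2 − z₀| = |-8| = 8 (distance from z₀ to the singularity z = -2).

c_0 = -1/512, c_1 = 3/4096; R = 8.


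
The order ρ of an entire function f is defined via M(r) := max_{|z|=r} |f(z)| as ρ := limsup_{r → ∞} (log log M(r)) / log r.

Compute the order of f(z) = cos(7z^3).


Write cos(w) = (e^{iw} ± e^{−iw})/(2 or 2i), so |cos(w)| ≤ e^{|w|}. With w = 7z^3, |w| ≤ 7r^3 + 0 on |z|=r, giving M(r) ≤ e^{7r^3 + 0} and ρ ≤ 3. For the lower bound, choose z on |z|=r with 7z^3 purely imaginary of modulus 7r^3; then |cos(7z^3)| grows like e^{7r^3}/2, so ρ ≥ 3. Hence ρ = 3.
Therefore ρ = 3.

Order ρ = 3.


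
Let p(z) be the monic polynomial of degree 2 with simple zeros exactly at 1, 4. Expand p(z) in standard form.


The polynomial is p(z) = ∏_{α ∈ S} (z − α), where S = {1, 4}.
Expanding the product yields: p(z) = z^2 -5·z + 4.
The resulting polynomial has degree 2 and real coefficients as required.

p(z) = z^2 -5·z + 4.


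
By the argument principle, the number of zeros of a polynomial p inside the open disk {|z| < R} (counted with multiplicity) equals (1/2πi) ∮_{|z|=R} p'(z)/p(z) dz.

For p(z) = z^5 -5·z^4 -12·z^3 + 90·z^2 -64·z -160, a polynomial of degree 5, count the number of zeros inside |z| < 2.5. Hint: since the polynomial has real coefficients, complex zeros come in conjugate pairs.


The zeros of p are: -1, 4, -4, (3 + 1i), (3 - 1i).
Their magnitudes are: 1, 4, 4, 3.162, 3.162.
Zeros with |z| < R = 2.5: -1.
Count = 1.
By the argument principle, (1/2πi) ∮_{|z|=R} p'(z)/p(z) dz equals exactly this count.

Number of zeros inside |z| < 2.5: 1.


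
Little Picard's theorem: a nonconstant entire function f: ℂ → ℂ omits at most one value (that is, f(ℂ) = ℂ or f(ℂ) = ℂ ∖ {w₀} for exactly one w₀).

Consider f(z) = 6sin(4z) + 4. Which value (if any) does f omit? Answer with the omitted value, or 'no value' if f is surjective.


Little Picard bounds the complement of f(ℂ) to at most one point.
sin is entire and surjective onto ℂ: for every w ∈ ℂ, sin(ζ) = w has a solution ζ ∈ ℂ (e.g., via the complex inverse arcsin). With ζ = 4z this gives z = ζ/(4). Then 6·sin(4z) takes every value in 6·ℂ = ℂ, and adding 4 is a bijection of ℂ. So f is surjective and omits no value. (Note: only on the real line is sin bounded by [−1, 1].)

Omitted value: no value.


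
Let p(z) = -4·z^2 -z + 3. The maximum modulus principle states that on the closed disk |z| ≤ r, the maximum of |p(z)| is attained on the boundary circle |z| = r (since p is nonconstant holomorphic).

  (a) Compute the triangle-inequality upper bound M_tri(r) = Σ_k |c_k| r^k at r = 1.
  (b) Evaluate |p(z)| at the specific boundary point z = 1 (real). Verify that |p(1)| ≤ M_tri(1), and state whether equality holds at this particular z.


Coefficients: c_0 = 3, c_1 = -1, c_2 = -4. Radius r = 1.
Part (a). Triangle bound: M_tri(r) = Σ_k |c_k| r^k
  = |3|·1^0 + |-1|·1^1 + |-4|·1^2
  = 3 + 1 + 4 = 8.
This bounds M(r) := max_{|z|=r} |p(z)| from above; equality holds iff all terms c_k z^k can be made to align in phase at a single z on |z|=r.
Part (b). At z = 1 (real, on the circle |z| = r):
  p(1) = (3)·1^0 + (-1)·1^1 + (-4)·1^2 = -2.
  |p(1)| = 2.
Check: |p(1)| = 2 ≤ 8 = M_tri(1). ✓ Equality does not hold at z = 1 (the coefficients have mixed signs, so the terms do not all align in phase there).

M_tri(1) = 8; |p(1)| = 2; equality at z=1: no.


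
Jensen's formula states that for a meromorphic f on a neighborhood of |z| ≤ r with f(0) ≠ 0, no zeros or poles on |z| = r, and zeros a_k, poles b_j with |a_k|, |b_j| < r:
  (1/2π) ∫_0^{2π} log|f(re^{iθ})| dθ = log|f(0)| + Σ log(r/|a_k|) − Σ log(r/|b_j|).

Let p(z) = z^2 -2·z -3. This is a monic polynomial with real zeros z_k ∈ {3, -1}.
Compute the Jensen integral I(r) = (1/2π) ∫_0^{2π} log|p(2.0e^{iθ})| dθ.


Zeros: -1, 3; r = 2.0.
Inside |z| < r: -1. Outside (|z| ≥ r): 3.
p(0) = -3, so log|p(0)| = log(3) = 1.0986.
Apply Jensen: I(r) = log|p(0)| + Σ_k log(r/|z_k|), summed over zeros inside |z| < r.
  log(r/|z_k|) for z_k = -1: log(2.0/1) = 0.6931
  Outside zeros (3) contribute nothing to the Jensen sum.
Sum over inside zeros: 0.6931.
I(r) = log|p(0)| + (inside sum) = 1.0986 + 0.6931 = 1.7918.
Note: since some zeros are outside |z| ≤ r, the simplified n·log(r) form does NOT apply — only the inside zeros contribute.

I(r) ≈ 1.7918.


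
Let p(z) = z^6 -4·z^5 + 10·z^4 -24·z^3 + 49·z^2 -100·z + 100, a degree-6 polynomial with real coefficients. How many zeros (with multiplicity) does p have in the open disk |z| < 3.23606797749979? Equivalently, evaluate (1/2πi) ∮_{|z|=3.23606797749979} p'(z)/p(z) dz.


The zeros of p are: (-1 + 2i), (-1 - 2i), 2, 2, (1 + 2i), (1 - 2i).
Their magnitudes are: 2.236, 2.236, 2, 2, 2.236, 2.236.
Zeros with |z| < R = 3.23606797749979: (-1 + 2i), (-1 - 2i), 2, 2, (1 + 2i), (1 - 2i).
Count = 6.
By the argument principle, (1/2πi) ∮_{|z|=R} p'(z)/p(z) dz equals exactly this count.

Number of zeros inside |z| < 3.23606797749979: 6.


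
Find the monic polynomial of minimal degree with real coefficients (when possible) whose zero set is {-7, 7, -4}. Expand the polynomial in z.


The polynomial is p(z) = ∏_{α ∈ S} (z − α), where S = {-7, 7, -4}.
Expanding the product yields: p(z) = z^3 + 4·z^2 -49·z -196.
The resulting polynomial has degree 3 and real coefficients as required.

p(z) = z^3 + 4·z^2 -49·z -196.


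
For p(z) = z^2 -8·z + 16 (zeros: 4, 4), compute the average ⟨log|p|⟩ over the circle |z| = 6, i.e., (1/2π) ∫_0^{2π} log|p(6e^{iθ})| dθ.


Zeros: 4, 4; r = 6.
Inside |z| < r: 4, 4. Outside (|z| ≥ r): ∅.
p(0) = 16, so log|p(0)| = log(16) = 2.7726.
Apply Jensen: I(r) = log|p(0)| + Σ_k log(r/|z_k|), summed over zeros inside |z| < r.
  log(r/|z_k|) for z_k = 4: log(6/4) = 0.4055
  log(r/|z_k|) for z_k = 4: log(6/4) = 0.4055
Sum over inside zeros: 0.8109.
I(r) = log|p(0)| + (inside sum) = 2.7726 + 0.8109 = 3.5835.
Closed form (all zeros inside, monic): I(r) = n·log(r) = 2·log(6) = 3.5835. ✓

I(r) ≈ 3.5835.


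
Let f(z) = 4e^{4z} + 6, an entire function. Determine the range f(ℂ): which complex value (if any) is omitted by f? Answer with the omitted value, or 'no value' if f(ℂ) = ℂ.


Little Picard bounds the complement of f(ℂ) to at most one point.
e^{4z} is never zero on ℂ, so 4·e^{4z} takes every value in ℂ ∖ {0}. Adding 6 shifts the range to ℂ ∖ {6}. Thus f omits exactly the value 6.

Omitted value: 6.


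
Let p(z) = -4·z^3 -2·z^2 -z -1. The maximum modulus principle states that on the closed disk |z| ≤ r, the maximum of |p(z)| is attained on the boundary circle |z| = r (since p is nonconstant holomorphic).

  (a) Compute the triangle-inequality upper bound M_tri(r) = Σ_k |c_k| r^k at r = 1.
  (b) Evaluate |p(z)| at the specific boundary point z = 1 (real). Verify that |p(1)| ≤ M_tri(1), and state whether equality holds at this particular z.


Coefficients: c_0 = -1, c_1 = -1, c_2 = -2, c_3 = -4. Radius r = 1.
Part (a). Triangle bound: M_tri(r) = Σ_k |c_k| r^k
  = |-1|·1^0 + |-1|·1^1 + |-2|·1^2 + |-4|·1^3
  = 1 + 1 + 2 + 4 = 8.
This bounds M(r) := max_{|z|=r} |p(z)| from above; equality holds iff all terms c_k z^k can be made to align in phase at a single z on |z|=r.
Part (b). At z = 1 (real, on the circle |z| = r):
  p(1) = (-1)·1^0 + (-1)·1^1 + (-2)·1^2 + (-4)·1^3 = -8.
  |p(1)| = 8.
Since all nonzero coefficients share the same sign, |p(1)| = 8 = M_tri(1); the triangle bound is attained at z = 1, so in fact M(r) = 8.

M_tri(1) = 8; |p(1)| = 8; equality at z=1: yes.


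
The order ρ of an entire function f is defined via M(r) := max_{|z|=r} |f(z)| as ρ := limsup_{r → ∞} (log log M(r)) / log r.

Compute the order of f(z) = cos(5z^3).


Write cos(w) = (e^{iw} ± e^{−iw})/(2 or 2i), so |cos(w)| ≤ e^{|w|}. With w = 5z^3, |w| ≤ 5r^3 + 0 on |z|=r, giving M(r) ≤ e^{5r^3 + 0} and ρ ≤ 3. For the lower bound, choose z on |z|=r with 5z^3 purely imaginary of modulus 5r^3; then |cos(5z^3)| grows like e^{5r^3}/2, so ρ ≥ 3. Hence ρ = 3.
Therefore ρ = 3.

Order ρ = 3.


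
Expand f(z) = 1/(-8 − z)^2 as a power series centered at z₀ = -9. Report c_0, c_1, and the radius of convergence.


Let w = z − z₀, so z = z₀ + w.
Then -8 − z = -8 − (z₀ + w) = (-8 − z₀) − w = 1 − w.
f(z) = 1/(1 − w)^2 = (1/(1)^2) · (1 − w/(1))^{−2}.
By the binomial series (1−u)^{−2} = Σ_{n≥0} C(n+1, 1) u^n for |u|<1, with u = w/(1):
  c_n = C(n+1, 1) / (1)^(n+2).
  c_0 = 1/(1)^2 = 1.
  c_1 = 2/(1)^3 = 2.
The series is valid for |w/d| < 1, i.e. |z − z₀| < |d|.
Radius of convergence: R = |-8 − z₀| = |1| = 1 (distance from z₀ to the singularity z = -8).

c_0 = 1, c_1 = 2; R = 1.


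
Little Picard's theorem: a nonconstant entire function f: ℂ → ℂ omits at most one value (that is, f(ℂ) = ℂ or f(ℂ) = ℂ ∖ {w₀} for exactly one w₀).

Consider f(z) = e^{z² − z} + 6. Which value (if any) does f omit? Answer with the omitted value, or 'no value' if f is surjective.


Little Picard bounds the complement of f(ℂ) to at most one point.
The exponent g(z) = z² − z is a nonconstant polynomial, hence surjective onto ℂ. So e^{g(z)} takes every value in {e^w : w ∈ ℂ} = ℂ ∖ {0}. Adding 6 shifts the range to ℂ ∖ {6}. f omits exactly 6.

Omitted value: 6.


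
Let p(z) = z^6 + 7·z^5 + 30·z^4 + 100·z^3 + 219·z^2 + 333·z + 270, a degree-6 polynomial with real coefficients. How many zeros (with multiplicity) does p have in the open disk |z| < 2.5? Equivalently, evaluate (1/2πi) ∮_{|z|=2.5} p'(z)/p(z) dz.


The zeros of p are: -2, (-1 + 2i), (-1 - 2i), -3, (0 + 3i), (0 - 3i).
Their magnitudes are: 2, 2.236, 2.236, 3, 3, 3.
Zeros with |z| < R = 2.5: -2, (-1 + 2i), (-1 - 2i).
Count = 3.
By the argument principle, (1/2πi) ∮_{|z|=R} p'(z)/p(z) dz equals exactly this count.

Number of zeros inside |z| < 2.5: 3.


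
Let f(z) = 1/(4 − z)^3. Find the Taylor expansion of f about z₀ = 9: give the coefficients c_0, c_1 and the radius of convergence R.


Let w = z − z₀, so z = z₀ + w.
Then 4 − z = 4 − (z₀ + w) = (4 − z₀) − w = -5 − w.
f(z) = 1/(-5 − w)^3 = (1/(-5)^3) · (1 − w/(-5))^{−3}.
By the binomial series (1−u)^{−3} = Σ_{n≥0} C(n+2, 2) u^n for |u|<1, with u = w/(-5):
  c_n = C(n+2, 2) / (-5)^(n+3).
  c_0 = 1/(-5)^3 = -1/125.
  c_1 = 3/(-5)^4 = 3/625.
The series is valid for |w/d| < 1, i.e. |z − z₀| < |d|.
Radius of convergence: R = |4 − z₀| = |-5| = 5 (distance from z₀ to the singularity z = 4).

c_0 = -1/125, c_1 = 3/625; R = 5.


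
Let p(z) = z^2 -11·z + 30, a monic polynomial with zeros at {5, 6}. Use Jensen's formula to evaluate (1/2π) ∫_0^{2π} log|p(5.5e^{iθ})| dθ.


Zeros: 5, 6; r = 5.5.
Inside |z| < r: 5. Outside (|z| ≥ r): 6.
p(0) = 30, so log|p(0)| = log(30) = 3.4012.
Apply Jensen: I(r) = log|p(0)| + Σ_k log(r/|z_k|), summed over zeros inside |z| < r.
  log(r/|z_k|) for z_k = 5: log(5.5/5) = 0.0953
  Outside zeros (6) contribute nothing to the Jensen sum.
Sum over inside zeros: 0.0953.
I(r) = log|p(0)| + (inside sum) = 3.4012 + 0.0953 = 3.4965.
Note: since some zeros are outside |z| ≤ r, the simplified n·log(r) form does NOT apply — only the inside zeros contribute.

I(r) ≈ 3.4965.


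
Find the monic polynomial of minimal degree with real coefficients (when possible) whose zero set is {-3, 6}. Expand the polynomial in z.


The polynomial is p(z) = ∏_{α ∈ S} (z − α), where S = {-3, 6}.
Expanding the product yields: p(z) = z^2 -3·z -18.
The resulting polynomial has degree 2 and real coefficients as required.

p(z) = z^2 -3·z -18.


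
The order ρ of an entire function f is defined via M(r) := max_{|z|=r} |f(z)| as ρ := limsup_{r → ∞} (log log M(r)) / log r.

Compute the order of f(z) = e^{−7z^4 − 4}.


|e^{−7z^4 − 4}| = e^{Re(-7·z^4) + -4} ≤ e^{7|z|^4 + -4} = e^{7r^4 + -4} on |z| = r, so ρ ≤ 4. Choosing z on |z|=r so that -7·z^4 is real positive (always possible by picking arg z appropriately) gives |f(z)| = e^{7r^4 + -4}, matching the bound. The additive constant -4 does not affect log log M(r) ~ 4·log r. Hence ρ = 4.
Therefore ρ = 4.

Order ρ = 4.


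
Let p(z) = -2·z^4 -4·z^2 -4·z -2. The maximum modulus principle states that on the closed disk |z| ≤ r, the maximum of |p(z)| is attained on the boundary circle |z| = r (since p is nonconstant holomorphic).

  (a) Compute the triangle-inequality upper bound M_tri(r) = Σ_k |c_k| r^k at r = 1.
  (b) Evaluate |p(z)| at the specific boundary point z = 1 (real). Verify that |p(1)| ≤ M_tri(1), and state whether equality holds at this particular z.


Coefficients: c_0 = -2, c_1 = -4, c_2 = -4, c_3 = 0, c_4 = -2. Radius r = 1.
Part (a). Triangle bound: M_tri(r) = Σ_k |c_k| r^k
  = |-2|·1^0 + |-4|·1^1 + |-4|·1^2 + |0|·1^3 + |-2|·1^4
  = 2 + 4 + 4 + 0 + 2 = 12.
This bounds M(r) := max_{|z|=r} |p(z)| from above; equality holds iff all terms c_k z^k can be made to align in phase at a single z on |z|=r.
Part (b). At z = 1 (real, on the circle |z| = r):
  p(1) = (-2)·1^0 + (-4)·1^1 + (-4)·1^2 + (0)·1^3 + (-2)·1^4 = -12.
  |p(1)| = 12.
Since all nonzero coefficients share the same sign, |p(1)| = 12 = M_tri(1); the triangle bound is attained at z = 1, so in fact M(r) = 12.

M_tri(1) = 12; |p(1)| = 12; equality at z=1: yes.
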